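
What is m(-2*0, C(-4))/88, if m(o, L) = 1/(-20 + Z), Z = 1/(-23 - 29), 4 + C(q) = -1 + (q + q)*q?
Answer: -13/22902 ≈ -0.00056764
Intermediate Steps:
C(q) = -5 + 2*q² (C(q) = -4 + (-1 + (q + q)*q) = -4 + (-1 + (2*q)*q) = -4 + (-1 + 2*q²) = -5 + 2*q²)
Z = -1/52 (Z = 1/(-52) = -1/52 ≈ -0.019231)
m(o, L) = -52/1041 (m(o, L) = 1/(-20 - 1/52) = 1/(-1041/52) = -52/1041)
m(-2*0, C(-4))/88 = -52/1041/88 = -52/1041*1/88 = -13/22902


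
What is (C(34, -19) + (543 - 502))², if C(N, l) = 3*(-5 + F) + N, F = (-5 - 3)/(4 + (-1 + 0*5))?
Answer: 2704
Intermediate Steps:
F = -8/3 (F = -8/(4 + (-1 + 0)) = -8/(4 - 1) = -8/3 ≈ -2.6667)
C(N, l) = -23 + N (C(N, l) = 3*(-5 - 8/3) + N = 3*(-23/3) + N = -23 + N)
(C(34, -19) + (543 - 502))² = ((-23 + 34) + (543 - 502))² = (11 + 41)² = 52² = 2704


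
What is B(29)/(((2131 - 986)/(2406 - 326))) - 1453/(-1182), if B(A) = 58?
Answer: 28852033/270678 ≈ 106.59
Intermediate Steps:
B(29)/(((2131 - 986)/(2406 - 326))) - 1453/(-1182) = 58/(((2131 - 986)/(2406 - 326))) - 1453/(-1182) = 58/((1145/2080)) - 1453*(-1/1182) = 58/((1145*(1/2080))) + 1453/1182 = 58/(229/416) + 1453/1182 = 58*(416/229) + 1453/1182 = 24128/229 + 1453/1182 = 28852033/270678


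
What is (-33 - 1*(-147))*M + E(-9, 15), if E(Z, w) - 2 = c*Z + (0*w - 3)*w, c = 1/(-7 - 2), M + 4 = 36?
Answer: 3606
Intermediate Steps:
M = 32 (M = -4 + 36 = 32)
c = -⅑ (c = 1/(-9) = -⅑ ≈ -0.11111)
E(Z, w) = 2 - 3*w - Z/9 (E(Z, w) = 2 + (-Z/9 + (0*w - 3)*w) = 2 + (-Z/9 + (0 - 3)*w) = 2 + (-Z/9 - 3*w) = 2 + (-3*w - Z/9) = 2 - 3*w - Z/9)
(-33 - 1*(-147))*M + E(-9, 15) = (-33 - 1*(-147))*32 + (2 - 3*15 - ⅑*(-9)) = (-33 + 147)*32 + (2 - 45 + 1) = 114*32 - 42 = 3648 - 42 = 3606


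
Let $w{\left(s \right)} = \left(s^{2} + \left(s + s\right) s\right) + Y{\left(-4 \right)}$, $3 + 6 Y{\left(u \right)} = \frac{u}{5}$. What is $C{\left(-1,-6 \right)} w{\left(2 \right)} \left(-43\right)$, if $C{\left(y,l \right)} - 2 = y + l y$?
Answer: $- \frac{102641}{30} \approx -3421.4$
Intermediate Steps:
$C{\left(y,l \right)} = 2 + y + l y$ ($C{\left(y,l \right)} = 2 + \left(y + l y\right) = 2 + y + l y$)
$Y{\left(u \right)} = - \frac{1}{2} + \frac{u}{30}$ ($Y{\left(u \right)} = - \frac{1}{2} + \frac{u \frac{1}{5}}{6} = - \frac{1}{2} + \frac{\frac{1}{5} u}{6} = - \frac{1}{2} + \frac{u}{30}$)
$w{\left(s \right)} = - \frac{19}{30} + 3 s^{2}$ ($w{\left(s \right)} = \left(s^{2} + \left(s + s\right) s\right) + \left(- \frac{1}{2} + \frac{1}{30} \left(-4\right)\right) = \left(s^{2} + 2 s s\right) - \frac{19}{30} = \left(s^{2} + 2 s^{2}\right) - \frac{19}{30} = 3 s^{2} - \frac{19}{30} = - \frac{19}{30} + 3 s^{2}$)
$C{\left(-1,-6 \right)} w{\left(2 \right)} \left(-43\right) = \left(2 - 1 - -6\right) \left(- \frac{19}{30} + 3 \cdot 2^{2}\right) \left(-43\right) = \left(2 - 1 + 6\right) \left(- \frac{19}{30} + 3 \cdot 4\right) \left(-43\right) = 7 \left(- \frac{19}{30} + 12\right) \left(-43\right) = 7 \cdot \frac{341}{30} \left(-43\right) = \frac{2387}{30} \left(-43\right) = - \frac{102641}{30}$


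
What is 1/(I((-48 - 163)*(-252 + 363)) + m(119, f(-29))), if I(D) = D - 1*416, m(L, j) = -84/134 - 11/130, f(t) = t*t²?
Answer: -8710/207626467 ≈ -4.1950e-5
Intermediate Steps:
f(t) = t³
m(L, j) = -6197/8710 (m(L, j) = -84*1/134 - 11*1/130 = -42/67 - 11/130 = -6197/8710)
I(D) = -416 + D (I(D) = D - 416 = -416 + D)
1/(I((-48 - 163)*(-252 + 363)) + m(119, f(-29))) = 1/((-416 + (-48 - 163)*(-252 + 363)) - 6197/8710) = 1/((-416 - 211*111) - 6197/8710) = 1/((-416 - 23421) - 6197/8710) = 1/(-23837 - 6197/8710) = 1/(-207626467/8710) = -8710/207626467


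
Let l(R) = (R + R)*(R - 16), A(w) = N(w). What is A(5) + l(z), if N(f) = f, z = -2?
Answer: 77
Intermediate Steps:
A(w) = w
l(R) = 2*R*(-16 + R) (l(R) = (2*R)*(-16 + R) = 2*R*(-16 + R))
A(5) + l(z) = 5 + 2*(-2)*(-16 - 2) = 5 + 2*(-2)*(-18) = 5 + 72 = 77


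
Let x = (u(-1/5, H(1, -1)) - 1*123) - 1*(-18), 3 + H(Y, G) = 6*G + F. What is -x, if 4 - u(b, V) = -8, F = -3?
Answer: 93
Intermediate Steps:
H(Y, G) = -6 + 6*G (H(Y, G) = -3 + (6*G - 3) = -3 + (-3 + 6*G) = -6 + 6*G)
u(b, V) = 12 (u(b, V) = 4 - 1*(-8) = 4 + 8 = 12)
x = -93 (x = (12 - 1*123) - 1*(-18) = (12 - 123) + 18 = -111 + 18 = -93)
-x = -1*(-93) = 93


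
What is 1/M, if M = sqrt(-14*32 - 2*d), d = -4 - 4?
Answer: -I*sqrt(3)/36 ≈ -0.048113*I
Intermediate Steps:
d = -8
M = 12*I*sqrt(3) (M = sqrt(-14*32 - 2*(-8)) = sqrt(-448 + 16) = sqrt(-432) = 12*I*sqrt(3) ≈ 20.785*I)
1/M = 1/(12*I*sqrt(3)) = -I*sqrt(3)/36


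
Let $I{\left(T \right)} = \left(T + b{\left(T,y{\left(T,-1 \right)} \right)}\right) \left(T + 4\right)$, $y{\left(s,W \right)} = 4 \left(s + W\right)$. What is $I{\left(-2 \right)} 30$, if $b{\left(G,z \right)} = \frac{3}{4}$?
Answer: $-75$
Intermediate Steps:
$y{\left(s,W \right)} = 4 W + 4 s$ ($y{\left(s,W \right)} = 4 \left(W + s\right) = 4 W + 4 s$)
$b{\left(G,z \right)} = \frac{3}{4}$ ($b{\left(G,z \right)} = 3 \cdot \frac{1}{4} = \frac{3}{4}$)
$I{\left(T \right)} = \left(4 + T\right) \left(\frac{3}{4} + T\right)$ ($I{\left(T \right)} = \left(T + \frac{3}{4}\right) \left(T + 4\right) = \left(\frac{3}{4} + T\right) \left(4 + T\right) = \left(4 + T\right) \left(\frac{3}{4} + T\right)$)
$I{\left(-2 \right)} 30 = \left(3 + \left(-2\right)^{2} + \frac{19}{4} \left(-2\right)\right) 30 = \left(3 + 4 - \frac{19}{2}\right) 30 = \left(- \frac{5}{2}\right) 30 = -75$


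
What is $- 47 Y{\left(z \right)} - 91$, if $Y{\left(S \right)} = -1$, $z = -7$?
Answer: $-44$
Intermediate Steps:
$- 47 Y{\left(z \right)} - 91 = \left(-47\right) \left(-1\right) - 91 = 47 - 91 = -44$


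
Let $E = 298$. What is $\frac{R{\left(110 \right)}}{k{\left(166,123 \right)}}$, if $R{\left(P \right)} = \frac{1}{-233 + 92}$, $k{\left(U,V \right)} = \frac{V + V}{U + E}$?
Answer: $- \frac{232}{17343} \approx -0.013377$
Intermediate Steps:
$k{\left(U,V \right)} = \frac{2 V}{298 + U}$ ($k{\left(U,V \right)} = \frac{V + V}{U + 298} = \frac{2 V}{298 + U}$)
$R{\left(P \right)} = - \frac{1}{141}$ ($R{\left(P \right)} = \frac{1}{-141} = - \frac{1}{141}$)
$\frac{R{\left(110 \right)}}{k{\left(166,123 \right)}} = - \frac{1}{141 \cdot 2 \cdot 123 \frac{1}{298 + 166}} = - \frac{1}{141 \cdot 2 \cdot 123 \cdot \frac{1}{464}} = - \frac{1}{141 \cdot \frac{123}{232}} = \left(- \frac{1}{141}\right) \frac{232}{123} = - \frac{232}{17343}$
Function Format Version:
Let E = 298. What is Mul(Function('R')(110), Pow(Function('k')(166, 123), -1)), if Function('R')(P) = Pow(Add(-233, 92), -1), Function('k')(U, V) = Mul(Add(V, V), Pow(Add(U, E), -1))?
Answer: Rational(-232, 17343) ≈ -0.013377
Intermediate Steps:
Function('k')(U, V) = Mul(2, V, Pow(Add(298, U), -1)) (Function('k')(U, V) = Mul(Add(V, V), Pow(Add(U, 298), -1)) = Mul(Mul(2, V), Pow(Add(298, U), -1)) = Mul(2, V, Pow(Add(298, U), -1)))
Function('R')(P) = Rational(-1, 141) (Function('R')(P) = Pow(-141, -1) = Rational(-1, 141))
Mul(Function('R')(110), Pow(Function('k')(166, 123), -1)) = Mul(Rational(-1, 141), Pow(Mul(2, 123, Pow(Add(298, 166), -1)), -1)) = Mul(Rational(-1, 141), Pow(Mul(2, 123, Pow(464, -1)), -1)) = Mul(Rational(-1, 141), Pow(Mul(2, 123, Rational(1, 464)), -1)) = Mul(Rational(-1, 141), Pow(Rational(123, 232), -1)) = Mul(Rational(-1, 141), Rational(232, 123)) = Rational(-232, 17343)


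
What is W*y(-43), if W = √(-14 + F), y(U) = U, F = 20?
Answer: -43*√6 ≈ -105.33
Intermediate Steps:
W = √6 (W = √(-14 + 20) = √6 ≈ 2.4495)
W*y(-43) = √6*(-43) = -43*√6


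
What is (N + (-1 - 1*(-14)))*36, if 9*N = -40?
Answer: 308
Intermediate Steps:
N = -40/9 (N = (1/9)*(-40) = -40/9 ≈ -4.4444)
(N + (-1 - 1*(-14)))*36 = (-40/9 + (-1 - 1*(-14)))*36 = (-40/9 + (-1 + 14))*36 = (-40/9 + 13)*36 = (77/9)*36 = 308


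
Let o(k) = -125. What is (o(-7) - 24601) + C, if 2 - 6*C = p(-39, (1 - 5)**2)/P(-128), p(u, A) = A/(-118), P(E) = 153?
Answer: -669595775/27081 ≈ -24726.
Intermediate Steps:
p(u, A) = -A/118 (p(u, A) = A*(-1/118) = -A/118)
C = 9031/27081 (C = 1/3 - (-(1 - 5)**2/118)/(6*153) = 1/3 - (-1/118*(-4)**2)/(6*153) = 1/3 - (-1/118*16)/(6*153) = 1/3 - (-4)/(177*153) = 1/3 - 1/6*(-8/9027) = 1/3 + 4/27081 = 9031/27081 ≈ 0.33348)
(o(-7) - 24601) + C = (-125 - 24601) + 9031/27081 = -24726 + 9031/27081 = -669595775/27081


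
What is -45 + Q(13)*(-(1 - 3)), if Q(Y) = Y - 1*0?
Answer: -19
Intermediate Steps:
Q(Y) = Y (Q(Y) = Y + 0 = Y)
-45 + Q(13)*(-(1 - 3)) = -45 + 13*(-(1 - 3)) = -45 + 13*(-1*(-2)) = -45 + 13*2 = -45 + 26 = -19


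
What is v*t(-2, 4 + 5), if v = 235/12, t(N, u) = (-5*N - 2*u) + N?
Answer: -1175/6 ≈ -195.83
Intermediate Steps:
t(N, u) = -4*N - 2*u
v = 235/12 (v = 235*(1/12) = 235/12 ≈ 19.583)
v*t(-2, 4 + 5) = 235*(-4*(-2) - 2*(4 + 5))/12 = 235*(8 - 2*9)/12 = 235*(8 - 18)/12 = (235/12)*(-10) = -1175/6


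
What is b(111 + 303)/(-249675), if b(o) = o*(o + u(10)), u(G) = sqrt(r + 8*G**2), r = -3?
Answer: -57132/83225 - 138*sqrt(797)/83225 ≈ -0.73329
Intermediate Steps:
u(G) = sqrt(-3 + 8*G**2)
b(o) = o*(o + sqrt(797)) (b(o) = o*(o + sqrt(-3 + 8*10**2)) = o*(o + sqrt(-3 + 8*100)) = o*(o + sqrt(-3 + 800)) = o*(o + sqrt(797)))
b(111 + 303)/(-249675) = ((111 + 303)*((111 + 303) + sqrt(797)))/(-249675) = (414*(414 + sqrt(797)))*(-1/249675) = (171396 + 414*sqrt(797))*(-1/249675) = -57132/83225 - 138*sqrt(797)/83225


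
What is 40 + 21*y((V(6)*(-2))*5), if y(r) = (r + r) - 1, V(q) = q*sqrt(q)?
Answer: 19 - 2520*sqrt(6) ≈ -6153.7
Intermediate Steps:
V(q) = q**(3/2)
y(r) = -1 + 2*r (y(r) = 2*r - 1 = -1 + 2*r)
40 + 21*y((V(6)*(-2))*5) = 40 + 21*(-1 + 2*((6**(3/2)*(-2))*5)) = 40 + 21*(-1 + 2*(((6*sqrt(6))*(-2))*5)) = 40 + 21*(-1 + 2*(-12*sqrt(6)*5)) = 40 + 21*(-1 + 2*(-60*sqrt(6))) = 40 + 21*(-1 - 120*sqrt(6)) = 40 + (-21 - 2520*sqrt(6)) = 19 - 2520*sqrt(6)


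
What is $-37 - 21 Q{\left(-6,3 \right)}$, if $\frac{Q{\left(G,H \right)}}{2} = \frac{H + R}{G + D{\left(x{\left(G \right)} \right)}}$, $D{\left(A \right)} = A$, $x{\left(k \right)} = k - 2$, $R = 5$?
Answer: $-13$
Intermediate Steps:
$x{\left(k \right)} = -2 + k$
$Q{\left(G,H \right)} = \frac{2 \left(5 + H\right)}{-2 + 2 G}$ ($Q{\left(G,H \right)} = 2 \frac{H + 5}{G + \left(-2 + G\right)} = 2 \frac{5 + H}{-2 + 2 G} = \frac{2 \left(5 + H\right)}{-2 + 2 G}$)
$-37 - 21 Q{\left(-6,3 \right)} = -37 - 21 \frac{5 + 3}{-1 - 6} = -37 - 21 \frac{1}{-7} \cdot 8 = -37 - 21 \left(\left(- \frac{1}{7}\right) 8\right) = -37 - -24 = -37 + 24 = -13$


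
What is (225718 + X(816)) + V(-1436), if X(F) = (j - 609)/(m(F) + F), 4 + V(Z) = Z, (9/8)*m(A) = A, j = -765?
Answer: 518528675/2312 ≈ 2.2428e+5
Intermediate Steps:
m(A) = 8*A/9
V(Z) = -4 + Z
X(F) = -12366/(17*F) (X(F) = (-765 - 609)/(8*F/9 + F) = -1374*9/(17*F) = -12366/(17*F))
(225718 + X(816)) + V(-1436) = (225718 - 12366/17/816) + (-4 - 1436) = (225718 - 12366/17*1/816) - 1440 = (225718 - 2061/2312) - 1440 = 521857955/2312 - 1440 = 518528675/2312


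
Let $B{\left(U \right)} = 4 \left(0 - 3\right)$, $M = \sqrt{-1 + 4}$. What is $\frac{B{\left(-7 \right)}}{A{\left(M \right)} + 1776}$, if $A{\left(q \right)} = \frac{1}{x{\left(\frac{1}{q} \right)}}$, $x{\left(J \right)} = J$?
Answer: $- \frac{7104}{1051391} + \frac{4 \sqrt{3}}{1051391} \approx -0.0067502$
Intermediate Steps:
$M = \sqrt{3} \approx 1.732$
$A{\left(q \right)} = q$ ($A{\left(q \right)} = \frac{1}{\frac{1}{q}} = q$)
$B{\left(U \right)} = -12$ ($B{\left(U \right)} = 4 \left(-3\right) = -12$)
$\frac{B{\left(-7 \right)}}{A{\left(M \right)} + 1776} = \frac{1}{\sqrt{3} + 1776} \left(-12\right) = \frac{1}{1776 + \sqrt{3}} \left(-12\right) = - \frac{12}{1776 + \sqrt{3}}$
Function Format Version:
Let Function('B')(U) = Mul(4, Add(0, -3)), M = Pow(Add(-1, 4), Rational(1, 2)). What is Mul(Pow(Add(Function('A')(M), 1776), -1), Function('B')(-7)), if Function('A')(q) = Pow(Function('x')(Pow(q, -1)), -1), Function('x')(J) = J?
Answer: Add(Rational(-7104, 1051391), Mul(Rational(4, 1051391), Pow(3, Rational(1, 2)))) ≈ -0.0067502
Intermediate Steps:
M = Pow(3, Rational(1, 2)) ≈ 1.7320
Function('A')(q) = q (Function('A')(q) = Pow(Pow(q, -1), -1) = q)
Function('B')(U) = -12 (Function('B')(U) = Mul(4, -3) = -12)
Mul(Pow(Add(Function('A')(M), 1776), -1), Function('B')(-7)) = Mul(Pow(Add(Pow(3, Rational(1, 2)), 1776), -1), -12) = Mul(Pow(Add(1776, Pow(3, Rational(1, 2))), -1), -12) = Mul(-12, Pow(Add(1776, Pow(3, Rational(1, 2))), -1))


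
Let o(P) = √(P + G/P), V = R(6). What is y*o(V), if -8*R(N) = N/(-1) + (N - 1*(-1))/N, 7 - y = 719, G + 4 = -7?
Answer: -178*I*√2131761/87 ≈ -2987.2*I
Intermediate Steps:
G = -11 (G = -4 - 7 = -11)
y = -712 (y = 7 - 1*719 = 7 - 719 = -712)
R(N) = N/8 - (1 + N)/(8*N) (R(N) = -(N/(-1) + (N - 1*(-1))/N)/8 = -(N*(-1) + (N + 1)/N)/8 = -(-N + (1 + N)/N)/8 = N/8 - (1 + N)/(8*N))
V = 29/48 (V = (⅛)*(-1 + 6*(-1 + 6))/6 = (⅛)*(⅙)*(-1 + 6*5) = (⅛)*(⅙)*(-1 + 30) = (⅛)*(⅙)*29 = 29/48 ≈ 0.60417)
o(P) = √(P - 11/P)
y*o(V) = -712*√(29/48 - 11/29/48) = -712*√(29/48 - 11*48/29) = -712*√(29/48 - 528/29) = -178*I*√2131761/87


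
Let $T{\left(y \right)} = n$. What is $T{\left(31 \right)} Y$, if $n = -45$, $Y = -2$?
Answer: $90$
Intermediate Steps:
$T{\left(y \right)} = -45$
$T{\left(31 \right)} Y = \left(-45\right) \left(-2\right) = 90$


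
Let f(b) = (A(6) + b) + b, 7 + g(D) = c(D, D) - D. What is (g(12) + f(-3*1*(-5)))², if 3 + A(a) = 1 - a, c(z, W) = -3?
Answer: 0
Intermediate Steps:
A(a) = -2 - a (A(a) = -3 + (1 - a) = -2 - a)
g(D) = -10 - D (g(D) = -7 + (-3 - D) = -10 - D)
f(b) = -8 + 2*b (f(b) = ((-2 - 1*6) + b) + b = ((-2 - 6) + b) + b = (-8 + b) + b = -8 + 2*b)
(g(12) + f(-3*1*(-5)))² = ((-10 - 1*12) + (-8 + 2*(-3*1*(-5))))² = ((-10 - 12) + (-8 + 2*(-3*(-5))))² = (-22 + (-8 + 2*15))² = (-22 + (-8 + 30))² = (-22 + 22)² = 0² = 0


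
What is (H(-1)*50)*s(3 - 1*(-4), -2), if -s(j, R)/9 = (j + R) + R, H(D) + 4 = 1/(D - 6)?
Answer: 39150/7 ≈ 5592.9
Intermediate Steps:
H(D) = -4 + 1/(-6 + D) (H(D) = -4 + 1/(D - 6) = -4 + 1/(-6 + D))
s(j, R) = -18*R - 9*j (s(j, R) = -9*((j + R) + R) = -9*((R + j) + R) = -9*(j + 2*R) = -18*R - 9*j)
(H(-1)*50)*s(3 - 1*(-4), -2) = (((25 - 4*(-1))/(-6 - 1))*50)*(-18*(-2) - 9*(3 - 1*(-4))) = (((25 + 4)/(-7))*50)*(36 - 9*(3 + 4)) = (-1/7*29*50)*(36 - 9*7) = (-29/7*50)*(36 - 63) = -1450/7*(-27) = 39150/7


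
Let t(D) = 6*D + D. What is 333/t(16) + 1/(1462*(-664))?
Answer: 10102051/3397688 ≈ 2.9732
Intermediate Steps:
t(D) = 7*D
333/t(16) + 1/(1462*(-664)) = 333/((7*16)) + 1/(1462*(-664)) = 333/112 + (1/1462)*(-1/664) = 333*(1/112) - 1/970768 = 333/112 - 1/970768 = 10102051/3397688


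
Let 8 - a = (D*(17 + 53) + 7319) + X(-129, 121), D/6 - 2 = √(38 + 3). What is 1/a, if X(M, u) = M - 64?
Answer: -3979/28048682 + 105*√41/14024341 ≈ -9.3920e-5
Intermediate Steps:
X(M, u) = -64 + M
D = 12 + 6*√41 (D = 12 + 6*√(38 + 3) = 12 + 6*√41 ≈ 50.419)
a = -7958 - 420*√41 (a = 8 - (((12 + 6*√41)*(17 + 53) + 7319) + (-64 - 129)) = 8 - (((12 + 6*√41)*70 + 7319) - 193) = 8 - (((840 + 420*√41) + 7319) - 193) = 8 - ((8159 + 420*√41) - 193) = 8 - (7966 + 420*√41) = 8 + (-7966 - 420*√41) = -7958 - 420*√41 ≈ -10647.)
1/a = 1/(-7958 - 420*√41)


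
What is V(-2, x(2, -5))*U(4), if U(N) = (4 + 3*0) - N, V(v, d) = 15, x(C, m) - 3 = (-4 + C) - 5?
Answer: 0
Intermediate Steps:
x(C, m) = -6 + C (x(C, m) = 3 + ((-4 + C) - 5) = 3 + (-9 + C) = -6 + C)
U(N) = 4 - N (U(N) = (4 + 0) - N = 4 - N)
V(-2, x(2, -5))*U(4) = 15*(4 - 1*4) = 15*(4 - 4) = 15*0 = 0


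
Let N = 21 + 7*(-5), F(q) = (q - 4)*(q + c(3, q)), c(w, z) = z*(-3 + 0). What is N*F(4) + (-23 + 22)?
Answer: -1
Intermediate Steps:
c(w, z) = -3*z (c(w, z) = z*(-3) = -3*z)
F(q) = -2*q*(-4 + q) (F(q) = (q - 4)*(q - 3*q) = (-4 + q)*(-2*q) = -2*q*(-4 + q))
N = -14 (N = 21 - 35 = -14)
N*F(4) + (-23 + 22) = -28*4*(4 - 1*4) + (-23 + 22) = -28*4*(4 - 4) - 1 = -28*4*0 - 1 = -14*0 - 1 = 0 - 1 = -1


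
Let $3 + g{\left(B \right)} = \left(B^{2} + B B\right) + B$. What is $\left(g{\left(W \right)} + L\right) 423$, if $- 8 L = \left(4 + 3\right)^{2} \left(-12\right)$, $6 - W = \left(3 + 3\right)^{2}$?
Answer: $\frac{1557063}{2} \approx 7.7853 \cdot 10^{5}$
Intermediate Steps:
$W = -30$ ($W = 6 - \left(3 + 3\right)^{2} = 6 - 6^{2} = 6 - 36 = -30$)
$g{\left(B \right)} = -3 + B + 2 B^{2}$ ($g{\left(B \right)} = -3 + \left(\left(B^{2} + B B\right) + B\right) = -3 + \left(\left(B^{2} + B^{2}\right) + B\right) = -3 + \left(2 B^{2} + B\right) = -3 + \left(B + 2 B^{2}\right) = -3 + B + 2 B^{2}$)
$L = \frac{147}{2}$ ($L = - \frac{\left(4 + 3\right)^{2} \left(-12\right)}{8} = - \frac{7^{2} \left(-12\right)}{8} = - \frac{49 \left(-12\right)}{8} = \left(- \frac{1}{8}\right) \left(-588\right) = \frac{147}{2} \approx 73.5$)
$\left(g{\left(W \right)} + L\right) 423 = \left(\left(-3 - 30 + 2 \left(-30\right)^{2}\right) + \frac{147}{2}\right) 423 = \left(\left(-3 - 30 + 2 \cdot 900\right) + \frac{147}{2}\right) 423 = \left(\left(-3 - 30 + 1800\right) + \frac{147}{2}\right) 423 = \left(1767 + \frac{147}{2}\right) 423 = \frac{3681}{2} \cdot 423 = \frac{1557063}{2}$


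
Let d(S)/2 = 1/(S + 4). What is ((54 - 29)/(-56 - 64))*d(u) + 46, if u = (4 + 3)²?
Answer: 29251/636 ≈ 45.992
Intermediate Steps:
u = 49 (u = 7² = 49)
d(S) = 2/(4 + S) (d(S) = 2/(S + 4) = 2/(4 + S))
((54 - 29)/(-56 - 64))*d(u) + 46 = ((54 - 29)/(-56 - 64))*(2/(4 + 49)) + 46 = (25/(-120))*(2/53) + 46 = (25*(-1/120))*(2*(1/53)) + 46 = -5/24*2/53 + 46 = -5/636 + 46 = 29251/636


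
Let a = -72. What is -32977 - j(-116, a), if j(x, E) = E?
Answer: -32905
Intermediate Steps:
-32977 - j(-116, a) = -32977 - 1*(-72) = -32977 + 72 = -32905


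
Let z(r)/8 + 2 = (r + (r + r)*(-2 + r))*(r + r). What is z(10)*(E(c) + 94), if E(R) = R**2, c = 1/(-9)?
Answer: 207006160/81 ≈ 2.5556e+6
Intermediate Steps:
z(r) = -16 + 16*r*(r + 2*r*(-2 + r)) (z(r) = -16 + 8*((r + (r + r)*(-2 + r))*(r + r)) = -16 + 8*((r + (2*r)*(-2 + r))*(2*r)) = -16 + 8*((r + 2*r*(-2 + r))*(2*r)) = -16 + 8*(2*r*(r + 2*r*(-2 + r))) = -16 + 16*r*(r + 2*r*(-2 + r)))
c = -1/9 ≈ -0.11111
z(10)*(E(c) + 94) = (-16 - 48*10**2 + 32*10**3)*((-1/9)**2 + 94) = (-16 - 48*100 + 32*1000)*(1/81 + 94) = (-16 - 4800 + 32000)*(7615/81) = 27184*(7615/81) = 207006160/81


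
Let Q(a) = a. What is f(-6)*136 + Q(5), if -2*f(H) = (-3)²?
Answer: -607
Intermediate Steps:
f(H) = -9/2 (f(H) = -½*(-3)² = -½*9 = -9/2)
f(-6)*136 + Q(5) = -9/2*136 + 5 = -612 + 5 = -607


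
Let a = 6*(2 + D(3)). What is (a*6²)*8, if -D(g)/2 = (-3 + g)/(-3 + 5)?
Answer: 3456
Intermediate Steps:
D(g) = 3 - g (D(g) = -2*(-3 + g)/(-3 + 5) = -2*(-3 + g)/2 = -2*(-3/2 + g/2) = 3 - g)
a = 12 (a = 6*(2 + (3 - 1*3)) = 6*(2 + (3 - 3)) = 6*(2 + 0) = 6*2 = 12)
(a*6²)*8 = (12*6²)*8 = (12*36)*8 = 432*8 = 3456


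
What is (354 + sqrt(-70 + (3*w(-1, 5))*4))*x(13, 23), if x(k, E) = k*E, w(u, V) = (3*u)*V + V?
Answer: 105846 + 299*I*sqrt(190) ≈ 1.0585e+5 + 4121.4*I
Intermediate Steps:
w(u, V) = V + 3*V*u (w(u, V) = 3*V*u + V = V + 3*V*u)
x(k, E) = E*k
(354 + sqrt(-70 + (3*w(-1, 5))*4))*x(13, 23) = (354 + sqrt(-70 + (3*(5*(1 + 3*(-1))))*4))*(23*13) = (354 + sqrt(-70 + (3*(5*(1 - 3)))*4))*299 = (354 + sqrt(-70 + (3*(5*(-2)))*4))*299 = (354 + sqrt(-70 + (3*(-10))*4))*299 = (354 + sqrt(-70 - 30*4))*299 = (354 + sqrt(-70 - 120))*299 = (354 + sqrt(-190))*299 = (354 + I*sqrt(190))*299 = 105846 + 299*I*sqrt(190)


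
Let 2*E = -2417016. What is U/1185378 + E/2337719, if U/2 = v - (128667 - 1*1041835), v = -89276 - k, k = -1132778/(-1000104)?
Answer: 604940875556058781/692842216292992332 ≈ 0.87313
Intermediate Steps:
E = -1208508 (E = (½)*(-2417016) = -1208508)
k = 566389/500052 (k = -1132778*(-1/1000104) = 566389/500052 ≈ 1.1327)
v = -44643208741/500052 (v = -89276 - 1*566389/500052 = -89276 - 566389/500052 = -44643208741/500052 ≈ -89277.)
U = 411988275995/250026 (U = 2*(-44643208741/500052 - (128667 - 1*1041835)) = 2*(-44643208741/500052 - (128667 - 1041835)) = 2*(-44643208741/500052 - 1*(-913168)) = 2*(-44643208741/500052 + 913168) = 2*(411988275995/500052) = 411988275995/250026 ≈ 1.6478e+6)
U/1185378 + E/2337719 = (411988275995/250026)/1185378 - 1208508/2337719 = (411988275995/250026)*(1/1185378) - 1208508*1/2337719 = 411988275995/296375319828 - 1208508/2337719 = 604940875556058781/692842216292992332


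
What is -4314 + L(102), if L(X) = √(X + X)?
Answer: -4314 + 2*√51 ≈ -4299.7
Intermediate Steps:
L(X) = √2*√X (L(X) = √(2*X) = √2*√X)
-4314 + L(102) = -4314 + √2*√102 = -4314 + 2*√51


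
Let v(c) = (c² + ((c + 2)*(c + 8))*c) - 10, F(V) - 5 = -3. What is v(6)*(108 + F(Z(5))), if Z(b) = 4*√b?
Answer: 76780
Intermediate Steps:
F(V) = 2 (F(V) = 5 - 3 = 2)
v(c) = -10 + c² + c*(2 + c)*(8 + c) (v(c) = (c² + ((2 + c)*(8 + c))*c) - 10 = (c² + c*(2 + c)*(8 + c)) - 10 = -10 + c² + c*(2 + c)*(8 + c))
v(6)*(108 + F(Z(5))) = (-10 + 6³ + 11*6² + 16*6)*(108 + 2) = (-10 + 216 + 11*36 + 96)*110 = (-10 + 216 + 396 + 96)*110 = 698*110 = 76780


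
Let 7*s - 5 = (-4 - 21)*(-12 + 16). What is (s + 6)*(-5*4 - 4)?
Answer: 1272/7 ≈ 181.71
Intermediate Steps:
s = -95/7 (s = 5/7 + ((-4 - 21)*(-12 + 16))/7 = 5/7 + (-25*4)/7 = 5/7 + (⅐)*(-100) = 5/7 - 100/7 = -95/7 ≈ -13.571)
(s + 6)*(-5*4 - 4) = (-95/7 + 6)*(-5*4 - 4) = -53*(-20 - 4)/7 = -53/7*(-24) = 1272/7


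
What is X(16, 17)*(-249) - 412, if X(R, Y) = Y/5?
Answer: -6293/5 ≈ -1258.6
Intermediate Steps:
X(R, Y) = Y/5 (X(R, Y) = Y*(1/5) = Y/5)
X(16, 17)*(-249) - 412 = ((1/5)*17)*(-249) - 412 = (17/5)*(-249) - 412 = -4233/5 - 412 = -6293/5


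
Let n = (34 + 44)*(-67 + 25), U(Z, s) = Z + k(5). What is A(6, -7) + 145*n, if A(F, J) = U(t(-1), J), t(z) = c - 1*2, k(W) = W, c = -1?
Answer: -475018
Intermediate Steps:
t(z) = -3 (t(z) = -1 - 1*2 = -1 - 2 = -3)
U(Z, s) = 5 + Z (U(Z, s) = Z + 5 = 5 + Z)
A(F, J) = 2 (A(F, J) = 5 - 3 = 2)
n = -3276 (n = 78*(-42) = -3276)
A(6, -7) + 145*n = 2 + 145*(-3276) = 2 - 475020 = -475018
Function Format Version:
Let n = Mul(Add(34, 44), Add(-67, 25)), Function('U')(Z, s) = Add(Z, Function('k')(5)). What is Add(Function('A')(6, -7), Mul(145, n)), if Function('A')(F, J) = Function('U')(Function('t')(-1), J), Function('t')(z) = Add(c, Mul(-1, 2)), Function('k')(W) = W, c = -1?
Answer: -475018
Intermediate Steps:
Function('t')(z) = -3 (Function('t')(z) = Add(-1, Mul(-1, 2)) = Add(-1, -2) = -3)
Function('U')(Z, s) = Add(5, Z) (Function('U')(Z, s) = Add(Z, 5) = Add(5, Z))
Function('A')(F, J) = 2 (Function('A')(F, J) = Add(5, -3) = 2)
n = -3276 (n = Mul(78, -42) = -3276)
Add(Function('A')(6, -7), Mul(145, n)) = Add(2, Mul(145, -3276)) = Add(2, -475020) = -475018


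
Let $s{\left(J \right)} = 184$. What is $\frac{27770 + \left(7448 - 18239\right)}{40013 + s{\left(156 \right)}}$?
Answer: $\frac{16979}{40197} \approx 0.42239$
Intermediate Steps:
$\frac{27770 + \left(7448 - 18239\right)}{40013 + s{\left(156 \right)}} = \frac{27770 + \left(7448 - 18239\right)}{40013 + 184} = \frac{27770 - 10791}{40197} = 16979 \cdot \frac{1}{40197} = \frac{16979}{40197}$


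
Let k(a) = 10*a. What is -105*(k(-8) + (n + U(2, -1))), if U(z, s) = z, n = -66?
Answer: 15120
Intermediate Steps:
-105*(k(-8) + (n + U(2, -1))) = -105*(10*(-8) + (-66 + 2)) = -105*(-80 - 64) = -105*(-144) = 15120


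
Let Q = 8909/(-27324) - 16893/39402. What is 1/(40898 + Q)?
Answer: 5437476/222377789323 ≈ 2.4452e-5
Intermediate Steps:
Q = -4104125/5437476 (Q = 8909*(-1/27324) - 16893*1/39402 = -8909/27324 - 1877/4378 = -4104125/5437476 ≈ -0.75478)
1/(40898 + Q) = 1/(40898 - 4104125/5437476) = 1/(222377789323/5437476) = 5437476/222377789323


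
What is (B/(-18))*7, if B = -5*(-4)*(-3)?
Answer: 70/3 ≈ 23.333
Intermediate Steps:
B = -60 (B = 20*(-3) = -60)
(B/(-18))*7 = (-60/(-18))*7 = -1/18*(-60)*7 = (10/3)*7 = 70/3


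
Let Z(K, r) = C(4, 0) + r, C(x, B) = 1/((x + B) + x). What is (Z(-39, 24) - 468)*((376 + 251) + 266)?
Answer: -3171043/8 ≈ -3.9638e+5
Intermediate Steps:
C(x, B) = 1/(B + 2*x) (C(x, B) = 1/((B + x) + x) = 1/(B + 2*x))
Z(K, r) = ⅛ + r (Z(K, r) = 1/(0 + 2*4) + r = 1/(0 + 8) + r = 1/8 + r = ⅛ + r)
(Z(-39, 24) - 468)*((376 + 251) + 266) = ((⅛ + 24) - 468)*((376 + 251) + 266) = (193/8 - 468)*(627 + 266) = -3551/8*893 = -3171043/8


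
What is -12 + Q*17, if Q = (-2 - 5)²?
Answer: 821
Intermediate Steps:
Q = 49 (Q = (-7)² = 49)
-12 + Q*17 = -12 + 49*17 = -12 + 833 = 821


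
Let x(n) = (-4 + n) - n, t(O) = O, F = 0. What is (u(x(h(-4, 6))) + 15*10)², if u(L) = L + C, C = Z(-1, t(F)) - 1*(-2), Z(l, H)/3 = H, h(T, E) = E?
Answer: 21904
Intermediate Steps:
x(n) = -4
Z(l, H) = 3*H
C = 2 (C = 3*0 - 1*(-2) = 0 + 2 = 2)
u(L) = 2 + L (u(L) = L + 2 = 2 + L)
(u(x(h(-4, 6))) + 15*10)² = ((2 - 4) + 15*10)² = (-2 + 150)² = 148² = 21904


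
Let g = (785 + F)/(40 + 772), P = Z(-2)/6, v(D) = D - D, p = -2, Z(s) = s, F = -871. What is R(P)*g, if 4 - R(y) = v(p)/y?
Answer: -86/203 ≈ -0.42365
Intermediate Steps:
v(D) = 0
P = -1/3 (P = -2/6 = -2*1/6 = -1/3 ≈ -0.33333)
R(y) = 4 (R(y) = 4 - 0/y = 4 - 1*0 = 4 + 0 = 4)
g = -43/406 (g = (785 - 871)/(40 + 772) = -86/812 = -86*1/812 = -43/406 ≈ -0.10591)
R(P)*g = 4*(-43/406) = -86/203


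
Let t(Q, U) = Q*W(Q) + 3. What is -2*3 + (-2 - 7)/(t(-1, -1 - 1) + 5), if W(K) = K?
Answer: -7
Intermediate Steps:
t(Q, U) = 3 + Q**2 (t(Q, U) = Q*Q + 3 = Q**2 + 3 = 3 + Q**2)
-2*3 + (-2 - 7)/(t(-1, -1 - 1) + 5) = -2*3 + (-2 - 7)/((3 + (-1)**2) + 5) = -6 - 9/((3 + 1) + 5) = -6 - 9/(4 + 5) = -6 - 9/9 = -6 - 9*1/9 = -6 - 1 = -7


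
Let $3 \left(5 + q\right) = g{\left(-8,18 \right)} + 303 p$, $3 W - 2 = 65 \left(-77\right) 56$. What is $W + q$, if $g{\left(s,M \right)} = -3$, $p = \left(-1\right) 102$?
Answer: $-103734$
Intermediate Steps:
$p = -102$
$W = -93426$ ($W = \frac{2}{3} + \frac{65 \left(-77\right) 56}{3} = \frac{2}{3} + \frac{\left(-5005\right) 56}{3} = \frac{2}{3} + \frac{1}{3} \left(-280280\right) = \frac{2}{3} - \frac{280280}{3} = -93426$)
$q = -10308$ ($q = -5 + \frac{-3 + 303 \left(-102\right)}{3} = -5 + \frac{-3 - 30906}{3} = -5 + \frac{1}{3} \left(-30909\right) = -5 - 10303 = -10308$)
$W + q = -93426 - 10308 = -103734$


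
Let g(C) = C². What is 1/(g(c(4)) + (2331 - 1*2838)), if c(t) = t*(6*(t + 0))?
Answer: 1/8709 ≈ 0.00011482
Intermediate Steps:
c(t) = 6*t² (c(t) = t*(6*t) = 6*t²)
1/(g(c(4)) + (2331 - 1*2838)) = 1/((6*4²)² + (2331 - 1*2838)) = 1/((6*16)² + (2331 - 2838)) = 1/(96² - 507) = 1/(9216 - 507) = 1/8709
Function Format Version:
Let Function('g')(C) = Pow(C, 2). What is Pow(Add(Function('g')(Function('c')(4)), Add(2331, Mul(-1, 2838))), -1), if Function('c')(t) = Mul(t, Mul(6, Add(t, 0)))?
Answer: Rational(1, 8709) ≈ 0.00011482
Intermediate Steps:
Function('c')(t) = Mul(6, Pow(t, 2)) (Function('c')(t) = Mul(t, Mul(6, t)) = Mul(6, Pow(t, 2)))
Pow(Add(Function('g')(Function('c')(4)), Add(2331, Mul(-1, 2838))), -1) = Pow(Add(Pow(Mul(6, Pow(4, 2)), 2), Add(2331, Mul(-1, 2838))), -1) = Pow(Add(Pow(Mul(6, 16), 2), Add(2331, -2838)), -1) = Pow(Add(Pow(96, 2), -507), -1) = Pow(Add(9216, -507), -1) = Pow(8709, -1) = Rational(1, 8709)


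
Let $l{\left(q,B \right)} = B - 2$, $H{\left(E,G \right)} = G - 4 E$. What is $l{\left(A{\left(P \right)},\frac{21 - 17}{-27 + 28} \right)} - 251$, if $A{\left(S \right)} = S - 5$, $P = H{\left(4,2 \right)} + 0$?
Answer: $-249$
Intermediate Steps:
$P = -14$ ($P = \left(2 - 16\right) + 0 = -14 + 0 = -14$)
$A{\left(S \right)} = -5 + S$ ($A{\left(S \right)} = S - 5 = -5 + S$)
$l{\left(q,B \right)} = -2 + B$ ($l{\left(q,B \right)} = B - 2 = -2 + B$)
$l{\left(A{\left(P \right)},\frac{21 - 17}{-27 + 28} \right)} - 251 = \left(-2 + \frac{21 - 17}{-27 + 28}\right) - 251 = \left(-2 + \frac{4}{1}\right) - 251 = \left(-2 + 4 \cdot 1\right) - 251 = \left(-2 + 4\right) - 251 = 2 - 251 = -249$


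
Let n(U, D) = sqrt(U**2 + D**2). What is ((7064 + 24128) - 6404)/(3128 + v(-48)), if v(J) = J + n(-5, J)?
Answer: 76347040/9484071 - 24788*sqrt(2329)/9484071 ≈ 7.9239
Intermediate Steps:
n(U, D) = sqrt(D**2 + U**2)
v(J) = J + sqrt(25 + J**2) (v(J) = J + sqrt(J**2 + (-5)**2) = J + sqrt(J**2 + 25) = J + sqrt(25 + J**2))
((7064 + 24128) - 6404)/(3128 + v(-48)) = ((7064 + 24128) - 6404)/(3128 + (-48 + sqrt(25 + (-48)**2))) = (31192 - 6404)/(3128 + (-48 + sqrt(25 + 2304))) = 24788/(3128 + (-48 + sqrt(2329))) = 24788/(3080 + sqrt(2329))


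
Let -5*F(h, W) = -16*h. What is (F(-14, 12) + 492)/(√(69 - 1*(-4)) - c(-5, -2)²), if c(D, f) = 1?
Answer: 559/90 + 559*√73/90 ≈ 59.279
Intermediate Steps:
F(h, W) = 16*h/5 (F(h, W) = -(-16)*h/5 = 16*h/5)
(F(-14, 12) + 492)/(√(69 - 1*(-4)) - c(-5, -2)²) = ((16/5)*(-14) + 492)/(√(69 - 1*(-4)) - 1*1²) = (-224/5 + 492)/(√(69 + 4) - 1*1) = 2236/(5*(√73 - 1)) = 2236/(5*(-1 + √73))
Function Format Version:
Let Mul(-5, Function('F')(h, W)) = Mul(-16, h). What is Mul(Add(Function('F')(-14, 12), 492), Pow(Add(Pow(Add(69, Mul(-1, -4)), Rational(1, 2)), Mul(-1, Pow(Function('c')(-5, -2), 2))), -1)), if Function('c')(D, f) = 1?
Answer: Add(Rational(559, 90), Mul(Rational(559, 90), Pow(73, Rational(1, 2)))) ≈ 59.279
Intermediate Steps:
Function('F')(h, W) = Mul(Rational(16, 5), h) (Function('F')(h, W) = Mul(Rational(-1, 5), Mul(-16, h)) = Mul(Rational(16, 5), h))
Mul(Add(Function('F')(-14, 12), 492), Pow(Add(Pow(Add(69, Mul(-1, -4)), Rational(1, 2)), Mul(-1, Pow(Function('c')(-5, -2), 2))), -1)) = Mul(Add(Mul(Rational(16, 5), -14), 492), Pow(Add(Pow(Add(69, Mul(-1, -4)), Rational(1, 2)), Mul(-1, Pow(1, 2))), -1)) = Mul(Add(Rational(-224, 5), 492), Pow(Add(Pow(Add(69, 4), Rational(1, 2)), Mul(-1, 1)), -1)) = Mul(Rational(2236, 5), Pow(Add(Pow(73, Rational(1, 2)), -1), -1)) = Mul(Rational(2236, 5), Pow(Add(-1, Pow(73, Rational(1, 2))), -1))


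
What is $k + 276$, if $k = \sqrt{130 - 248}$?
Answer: $276 + i \sqrt{118} \approx 276.0 + 10.863 i$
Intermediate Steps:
$k = i \sqrt{118}$ ($k = \sqrt{-118} = i \sqrt{118} \approx 10.863 i$)
$k + 276 = i \sqrt{118} + 276 = 276 + i \sqrt{118}$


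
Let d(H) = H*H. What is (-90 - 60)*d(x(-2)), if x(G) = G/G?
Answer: -150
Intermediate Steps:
x(G) = 1
d(H) = H²
(-90 - 60)*d(x(-2)) = (-90 - 60)*1² = -150*1 = -150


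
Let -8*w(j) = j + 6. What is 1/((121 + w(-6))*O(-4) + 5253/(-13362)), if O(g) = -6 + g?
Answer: -262/317123 ≈ -0.00082618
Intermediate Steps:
w(j) = -¾ - j/8 (w(j) = -(j + 6)/8 = -(6 + j)/8 = -¾ - j/8)
1/((121 + w(-6))*O(-4) + 5253/(-13362)) = 1/((121 + (-¾ - ⅛*(-6)))*(-6 - 4) + 5253/(-13362)) = 1/((121 + (-¾ + ¾))*(-10) + 5253*(-1/13362)) = 1/((121 + 0)*(-10) - 103/262) = 1/(121*(-10) - 103/262) = 1/(-1210 - 103/262) = 1/(-317123/262) = -262/317123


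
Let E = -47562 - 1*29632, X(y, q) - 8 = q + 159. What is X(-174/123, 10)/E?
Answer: -177/77194 ≈ -0.0022929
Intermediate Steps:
X(y, q) = 167 + q (X(y, q) = 8 + (q + 159) = 8 + (159 + q) = 167 + q)
E = -77194 (E = -47562 - 29632 = -77194)
X(-174/123, 10)/E = (167 + 10)/(-77194) = 177*(-1/77194) = -177/77194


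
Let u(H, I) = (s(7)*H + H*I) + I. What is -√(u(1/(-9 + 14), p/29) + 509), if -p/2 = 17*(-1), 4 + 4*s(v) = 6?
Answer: -√42933630/290 ≈ -22.594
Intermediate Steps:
s(v) = ½ (s(v) = -1 + (¼)*6 = -1 + 3/2 = ½)
p = 34 (p = -34*(-1) = -2*(-17) = 34)
u(H, I) = I + H/2 + H*I (u(H, I) = (H/2 + H*I) + I = I + H/2 + H*I)
-√(u(1/(-9 + 14), p/29) + 509) = -√((34/29 + 1/(2*(-9 + 14)) + (34/29)/(-9 + 14)) + 509) = -√((34*(1/29) + (½)/5 + (34*(1/29))/5) + 509) = -√((34/29 + (½)*(⅕) + (⅕)*(34/29)) + 509) = -√((34/29 + ⅒ + 34/145) + 509) = -√(437/290 + 509) = -√(148047/290) = -√42933630/290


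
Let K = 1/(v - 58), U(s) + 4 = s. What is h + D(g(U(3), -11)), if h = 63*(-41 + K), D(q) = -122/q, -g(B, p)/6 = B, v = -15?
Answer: -570319/219 ≈ -2604.2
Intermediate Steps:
U(s) = -4 + s
g(B, p) = -6*B
K = -1/73 (K = 1/(-15 - 58) = 1/(-73) = -1/73 ≈ -0.013699)
h = -188622/73 (h = 63*(-41 - 1/73) = 63*(-2994/73) = -188622/73 ≈ -2583.9)
h + D(g(U(3), -11)) = -188622/73 - 122*(-1/(6*(-4 + 3))) = -188622/73 - 122/((-6*(-1))) = -188622/73 - 122/6 = -188622/73 - 122*⅙ = -188622/73 - 61/3 = -570319/219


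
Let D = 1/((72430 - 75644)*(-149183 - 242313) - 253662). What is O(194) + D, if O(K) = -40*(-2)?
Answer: 100641158561/1258014482 ≈ 80.000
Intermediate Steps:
D = 1/1258014482 (D = 1/(-3214*(-391496) - 253662) = 1/(1258268144 - 253662) = 1/1258014482 ≈ 7.9490e-10)
O(K) = 80
O(194) + D = 80 + 1/1258014482 = 100641158561/1258014482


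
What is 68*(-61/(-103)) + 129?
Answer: 17435/103 ≈ 169.27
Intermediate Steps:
68*(-61/(-103)) + 129 = 68*(-61*(-1/103)) + 129 = 68*(61/103) + 129 = 4148/103 + 129 = 17435/103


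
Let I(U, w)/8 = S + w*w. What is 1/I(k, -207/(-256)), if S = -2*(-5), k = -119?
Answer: 8192/698209 ≈ 0.011733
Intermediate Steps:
S = 10
I(U, w) = 80 + 8*w**2 (I(U, w) = 8*(10 + w*w) = 8*(10 + w**2) = 80 + 8*w**2)
1/I(k, -207/(-256)) = 1/(80 + 8*(-207/(-256))**2) = 1/(80 + 8*(-207*(-1/256))**2) = 1/(80 + 8*(207/256)**2) = 1/(80 + 8*(42849/65536)) = 1/(80 + 42849/8192) = 1/(698209/8192) = 8192/698209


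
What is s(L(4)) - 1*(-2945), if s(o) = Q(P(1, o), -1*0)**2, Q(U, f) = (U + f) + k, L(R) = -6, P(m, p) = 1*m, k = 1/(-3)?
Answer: 26509/9 ≈ 2945.4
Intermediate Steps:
k = -1/3 ≈ -0.33333
P(m, p) = m
Q(U, f) = -1/3 + U + f (Q(U, f) = (U + f) - 1/3 = -1/3 + U + f)
s(o) = 4/9 (s(o) = (-1/3 + 1 - 1*0)**2 = (-1/3 + 1 + 0)**2 = (2/3)**2 = 4/9)
s(L(4)) - 1*(-2945) = 4/9 - 1*(-2945) = 4/9 + 2945 = 26509/9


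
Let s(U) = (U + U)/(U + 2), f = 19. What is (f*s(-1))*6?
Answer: -228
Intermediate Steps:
s(U) = 2*U/(2 + U) (s(U) = (2*U)/(2 + U) = 2*U/(2 + U))
(f*s(-1))*6 = (19*(2*(-1)/(2 - 1)))*6 = (19*(2*(-1)/1))*6 = (19*(2*(-1)*1))*6 = (19*(-2))*6 = -38*6 = -228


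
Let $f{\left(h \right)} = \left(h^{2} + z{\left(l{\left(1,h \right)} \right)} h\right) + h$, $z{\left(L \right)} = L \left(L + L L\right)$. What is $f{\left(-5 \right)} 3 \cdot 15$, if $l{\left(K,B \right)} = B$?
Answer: $23400$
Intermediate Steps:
$z{\left(L \right)} = L \left(L + L^{2}\right)$
$f{\left(h \right)} = h + h^{2} + h^{3} \left(1 + h\right)$ ($f{\left(h \right)} = \left(h^{2} + h^{2} \left(1 + h\right) h\right) + h = \left(h^{2} + h^{3} \left(1 + h\right)\right) + h = h + h^{2} + h^{3} \left(1 + h\right)$)
$f{\left(-5 \right)} 3 \cdot 15 = - 5 \left(1 - 5 + \left(-5\right)^{2} \left(1 - 5\right)\right) 3 \cdot 15 = - 5 \left(1 - 5 + 25 \left(-4\right)\right) 3 \cdot 15 = - 5 \left(1 - 5 - 100\right) 3 \cdot 15 = \left(-5\right) \left(-104\right) 3 \cdot 15 = 520 \cdot 3 \cdot 15 = 1560 \cdot 15 = 23400$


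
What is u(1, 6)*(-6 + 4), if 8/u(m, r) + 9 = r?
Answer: 16/3 ≈ 5.3333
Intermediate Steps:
u(m, r) = 8/(-9 + r)
u(1, 6)*(-6 + 4) = (8/(-9 + 6))*(-6 + 4) = (8/(-3))*(-2) = (8*(-⅓))*(-2) = -8/3*(-2) = 16/3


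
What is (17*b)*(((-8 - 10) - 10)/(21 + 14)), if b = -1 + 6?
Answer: -68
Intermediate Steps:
b = 5
(17*b)*(((-8 - 10) - 10)/(21 + 14)) = (17*5)*(((-8 - 10) - 10)/(21 + 14)) = 85*((-18 - 10)/35) = 85*(-28*1/35) = 85*(-⅘) = -68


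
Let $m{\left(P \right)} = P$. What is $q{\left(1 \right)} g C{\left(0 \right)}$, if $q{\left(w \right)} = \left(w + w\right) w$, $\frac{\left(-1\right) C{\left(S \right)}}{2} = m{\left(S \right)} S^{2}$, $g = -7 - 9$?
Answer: $0$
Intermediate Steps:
$g = -16$
$C{\left(S \right)} = - 2 S^{3}$ ($C{\left(S \right)} = - 2 S S^{2} = - 2 S^{3}$)
$q{\left(w \right)} = 2 w^{2}$ ($q{\left(w \right)} = 2 w w = 2 w^{2}$)
$q{\left(1 \right)} g C{\left(0 \right)} = 2 \cdot 1^{2} \left(-16\right) \left(- 2 \cdot 0^{3}\right) = 2 \cdot 1 \left(-16\right) \left(\left(-2\right) 0\right) = 2 \left(-16\right) 0 = \left(-32\right) 0 = 0$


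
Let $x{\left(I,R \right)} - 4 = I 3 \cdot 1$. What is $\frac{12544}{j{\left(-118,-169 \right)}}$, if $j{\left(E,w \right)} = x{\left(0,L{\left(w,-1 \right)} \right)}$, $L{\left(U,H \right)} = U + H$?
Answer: $3136$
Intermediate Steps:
$L{\left(U,H \right)} = H + U$
$x{\left(I,R \right)} = 4 + 3 I$ ($x{\left(I,R \right)} = 4 + I 3 \cdot 1 = 4 + 3 I 1 = 4 + 3 I$)
$j{\left(E,w \right)} = 4$ ($j{\left(E,w \right)} = 4 + 3 \cdot 0 = 4 + 0 = 4$)
$\frac{12544}{j{\left(-118,-169 \right)}} = \frac{12544}{4} = 12544 \cdot \frac{1}{4} = 3136$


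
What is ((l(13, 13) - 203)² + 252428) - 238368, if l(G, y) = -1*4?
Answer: 56909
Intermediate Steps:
l(G, y) = -4
((l(13, 13) - 203)² + 252428) - 238368 = ((-4 - 203)² + 252428) - 238368 = ((-207)² + 252428) - 238368 = (42849 + 252428) - 238368 = 295277 - 238368 = 56909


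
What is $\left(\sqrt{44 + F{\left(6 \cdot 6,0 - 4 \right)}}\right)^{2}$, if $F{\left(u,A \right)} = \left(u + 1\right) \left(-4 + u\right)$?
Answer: $1228$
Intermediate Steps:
$F{\left(u,A \right)} = \left(1 + u\right) \left(-4 + u\right)$
$\left(\sqrt{44 + F{\left(6 \cdot 6,0 - 4 \right)}}\right)^{2} = \left(\sqrt{44 - \left(4 - 1296 + 3 \cdot 6 \cdot 6\right)}\right)^{2} = \left(\sqrt{44 - \left(112 - 1296\right)}\right)^{2} = \left(\sqrt{44 - -1184}\right)^{2} = \left(\sqrt{44 + 1184}\right)^{2} = \left(\sqrt{1228}\right)^{2} = \left(2 \sqrt{307}\right)^{2} = 1228$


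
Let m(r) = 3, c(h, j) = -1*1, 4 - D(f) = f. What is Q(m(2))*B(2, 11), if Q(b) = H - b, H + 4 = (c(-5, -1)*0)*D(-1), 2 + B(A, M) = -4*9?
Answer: 266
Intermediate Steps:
D(f) = 4 - f
c(h, j) = -1
B(A, M) = -38 (B(A, M) = -2 - 4*9 = -2 - 36 = -38)
H = -4 (H = -4 + (-1*0)*(4 - 1*(-1)) = -4 + 0*(4 + 1) = -4 + 0*5 = -4 + 0 = -4)
Q(b) = -4 - b
Q(m(2))*B(2, 11) = (-4 - 1*3)*(-38) = (-4 - 3)*(-38) = -7*(-38) = 266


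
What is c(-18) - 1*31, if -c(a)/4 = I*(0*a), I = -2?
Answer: -31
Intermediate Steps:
c(a) = 0 (c(a) = -(-8)*0*a = -(-8)*0 = -4*0 = 0)
c(-18) - 1*31 = 0 - 1*31 = 0 - 31 = -31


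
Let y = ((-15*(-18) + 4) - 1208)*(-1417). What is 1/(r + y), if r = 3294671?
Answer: 1/4618149 ≈ 2.1654e-7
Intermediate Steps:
y = 1323478 (y = ((270 + 4) - 1208)*(-1417) = (274 - 1208)*(-1417) = -934*(-1417) = 1323478)
1/(r + y) = 1/(3294671 + 1323478) = 1/4618149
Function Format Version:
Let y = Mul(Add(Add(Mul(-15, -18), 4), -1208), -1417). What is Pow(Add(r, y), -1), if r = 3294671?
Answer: Rational(1, 4618149) ≈ 2.1654e-7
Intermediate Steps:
y = 1323478 (y = Mul(Add(Add(270, 4), -1208), -1417) = Mul(Add(274, -1208), -1417) = Mul(-934, -1417) = 1323478)
Pow(Add(r, y), -1) = Pow(Add(3294671, 1323478), -1) = Pow(4618149, -1) = Rational(1, 4618149)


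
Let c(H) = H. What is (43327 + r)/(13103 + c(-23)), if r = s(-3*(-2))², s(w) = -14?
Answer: 43523/13080 ≈ 3.3274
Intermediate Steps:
r = 196 (r = (-14)² = 196)
(43327 + r)/(13103 + c(-23)) = (43327 + 196)/(13103 - 23) = 43523/13080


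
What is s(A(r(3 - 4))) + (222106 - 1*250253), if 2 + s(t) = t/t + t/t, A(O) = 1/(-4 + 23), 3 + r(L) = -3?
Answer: -28147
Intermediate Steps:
r(L) = -6 (r(L) = -3 - 3 = -6)
A(O) = 1/19
s(t) = 0 (s(t) = -2 + (t/t + t/t) = -2 + (1 + 1) = -2 + 2 = 0)
s(A(r(3 - 4))) + (222106 - 1*250253) = 0 + (222106 - 1*250253) = 0 + (222106 - 250253) = 0 - 28147 = -28147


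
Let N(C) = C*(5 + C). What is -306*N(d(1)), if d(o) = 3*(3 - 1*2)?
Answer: -7344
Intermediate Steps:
d(o) = 3 (d(o) = 3*(3 - 2) = 3*1 = 3)
-306*N(d(1)) = -918*(5 + 3) = -918*8 = -306*24 = -7344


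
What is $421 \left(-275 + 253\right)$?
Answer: $-9262$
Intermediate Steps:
$421 \left(-275 + 253\right) = 421 \left(-22\right) = -9262$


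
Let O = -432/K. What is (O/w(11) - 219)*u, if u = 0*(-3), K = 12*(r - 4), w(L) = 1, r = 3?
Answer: 0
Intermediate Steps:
K = -12 (K = 12*(3 - 4) = 12*(-1) = -12)
O = 36 (O = -432/(-12) = -432*(-1/12) = 36)
u = 0
(O/w(11) - 219)*u = (36/1 - 219)*0 = (36*1 - 219)*0 = (36 - 219)*0 = -183*0 = 0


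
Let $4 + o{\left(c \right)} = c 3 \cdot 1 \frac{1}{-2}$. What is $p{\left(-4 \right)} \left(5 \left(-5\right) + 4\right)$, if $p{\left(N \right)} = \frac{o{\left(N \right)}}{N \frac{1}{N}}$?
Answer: $-42$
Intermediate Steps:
$o{\left(c \right)} = -4 - \frac{3 c}{2}$ ($o{\left(c \right)} = -4 + c 3 \cdot 1 \frac{1}{-2} = -4 + 3 c 1 \left(- \frac{1}{2}\right) = -4 + 3 c \left(- \frac{1}{2}\right) = -4 - \frac{3 c}{2}$)
$p{\left(N \right)} = -4 - \frac{3 N}{2}$ ($p{\left(N \right)} = \frac{-4 - \frac{3 N}{2}}{N \frac{1}{N}} = \frac{-4 - \frac{3 N}{2}}{1} = \left(-4 - \frac{3 N}{2}\right) 1 = -4 - \frac{3 N}{2}$)
$p{\left(-4 \right)} \left(5 \left(-5\right) + 4\right) = \left(-4 - -6\right) \left(5 \left(-5\right) + 4\right) = \left(-4 + 6\right) \left(-25 + 4\right) = 2 \left(-21\right) = -42$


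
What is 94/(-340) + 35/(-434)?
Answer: -941/2635 ≈ -0.35712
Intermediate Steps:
94/(-340) + 35/(-434) = 94*(-1/340) + 35*(-1/434) = -47/170 - 5/62 = -941/2635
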